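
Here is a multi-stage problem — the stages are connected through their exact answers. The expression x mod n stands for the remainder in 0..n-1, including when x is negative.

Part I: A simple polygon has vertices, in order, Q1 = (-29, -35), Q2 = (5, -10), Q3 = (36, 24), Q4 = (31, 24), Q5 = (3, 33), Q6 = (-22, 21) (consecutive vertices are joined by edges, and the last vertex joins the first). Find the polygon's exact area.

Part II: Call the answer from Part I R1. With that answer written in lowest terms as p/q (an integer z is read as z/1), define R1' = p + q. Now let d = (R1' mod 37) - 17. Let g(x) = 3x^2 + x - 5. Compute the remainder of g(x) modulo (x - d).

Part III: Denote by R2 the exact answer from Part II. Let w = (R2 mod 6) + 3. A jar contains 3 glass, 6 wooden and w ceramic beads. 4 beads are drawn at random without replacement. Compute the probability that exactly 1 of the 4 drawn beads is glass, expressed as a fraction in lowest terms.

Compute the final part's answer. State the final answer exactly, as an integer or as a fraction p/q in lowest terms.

39/85

Part I: cross terms: (-29*-10 - 5*-35)=465, (5*24 - 36*-10)=480, (36*24 - 31*24)=120, (31*33 - 3*24)=951, (3*21 - -22*33)=789, (-22*-35 - -29*21)=1379; twice the area = |4184| = 4184; area = 2092; answer 2092
Part II: R1 = 2092; threaded value p + q = 2093; d = 4; remainder = value at the root: 3*(4)^2 + 1*(4)^1 - 5 = (48) + (4) + (-5) = 47; answer 47
Part III: R2 = 47; w = 8; total draws C(17,4) = 2380; favorable C(3,1)*C(14,3) = 1092; P = 39/85; answer 39/85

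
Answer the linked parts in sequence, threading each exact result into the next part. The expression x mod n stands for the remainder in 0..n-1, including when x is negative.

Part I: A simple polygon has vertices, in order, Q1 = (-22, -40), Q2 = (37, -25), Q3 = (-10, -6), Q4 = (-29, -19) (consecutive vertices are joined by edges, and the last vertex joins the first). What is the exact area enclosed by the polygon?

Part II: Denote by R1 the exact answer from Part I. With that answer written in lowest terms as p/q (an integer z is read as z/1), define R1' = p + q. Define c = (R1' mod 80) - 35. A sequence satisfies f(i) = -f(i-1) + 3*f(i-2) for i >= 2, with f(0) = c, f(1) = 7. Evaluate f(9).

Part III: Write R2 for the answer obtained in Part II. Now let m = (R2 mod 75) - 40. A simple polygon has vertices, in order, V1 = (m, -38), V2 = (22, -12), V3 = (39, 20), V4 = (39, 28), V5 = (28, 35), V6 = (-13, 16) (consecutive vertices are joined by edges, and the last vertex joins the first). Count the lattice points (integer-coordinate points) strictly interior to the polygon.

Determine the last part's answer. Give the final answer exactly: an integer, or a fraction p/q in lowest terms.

Part I: cross terms: (-22*-25 - 37*-40)=2030, (37*-6 - -10*-25)=-472, (-10*-19 - -29*-6)=16, (-29*-40 - -22*-19)=742; twice the area = |2316| = 2316; area = 1158; answer 1158
Part II: R1 = 1158; threaded value p + q = 1159; c = 4; f(2) = -1*(7) + 3*(4) = 5; iterating: f(2)=5, f(3)=16, f(4)=-1, f(5)=49, f(6)=-52, f(7)=199, f(8)=-355, f(9)=952; answer 952
Part III: R2 = 952; m = 12; cross terms: (12*-12 - 22*-38)=692, (22*20 - 39*-12)=908, (39*28 - 39*20)=312, (39*35 - 28*28)=581, (28*16 - -13*35)=903, (-13*-38 - 12*16)=302; twice the area = |3698| = 3698; area = 1849; boundary points = 2 + 1 + 8 + 1 + 1 + 1 = 14; strictly interior points = area - boundary/2 + 1 = 1843; answer 1843

1843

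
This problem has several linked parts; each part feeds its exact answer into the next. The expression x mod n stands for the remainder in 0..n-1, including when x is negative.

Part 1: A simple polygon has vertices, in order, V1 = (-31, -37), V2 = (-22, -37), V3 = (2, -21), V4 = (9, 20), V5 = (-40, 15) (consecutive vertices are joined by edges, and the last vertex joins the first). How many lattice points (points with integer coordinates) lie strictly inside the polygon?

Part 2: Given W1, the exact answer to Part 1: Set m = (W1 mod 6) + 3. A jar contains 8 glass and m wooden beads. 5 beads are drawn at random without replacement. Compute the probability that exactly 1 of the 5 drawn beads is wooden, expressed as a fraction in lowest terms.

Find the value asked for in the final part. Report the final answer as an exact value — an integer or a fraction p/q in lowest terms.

Part 1: cross terms: (-31*-37 - -22*-37)=333, (-22*-21 - 2*-37)=536, (2*20 - 9*-21)=229, (9*15 - -40*20)=935, (-40*-37 - -31*15)=1945; twice the area = |3978| = 3978; area = 1989; boundary points = 9 + 8 + 1 + 1 + 1 = 20; strictly interior points = area - boundary/2 + 1 = 1980; answer 1980
Part 2: W1 = 1980; m = 3; total draws C(11,5) = 462; favorable C(3,1)*C(8,4) = 210; P = 5/11; answer 5/11

5/11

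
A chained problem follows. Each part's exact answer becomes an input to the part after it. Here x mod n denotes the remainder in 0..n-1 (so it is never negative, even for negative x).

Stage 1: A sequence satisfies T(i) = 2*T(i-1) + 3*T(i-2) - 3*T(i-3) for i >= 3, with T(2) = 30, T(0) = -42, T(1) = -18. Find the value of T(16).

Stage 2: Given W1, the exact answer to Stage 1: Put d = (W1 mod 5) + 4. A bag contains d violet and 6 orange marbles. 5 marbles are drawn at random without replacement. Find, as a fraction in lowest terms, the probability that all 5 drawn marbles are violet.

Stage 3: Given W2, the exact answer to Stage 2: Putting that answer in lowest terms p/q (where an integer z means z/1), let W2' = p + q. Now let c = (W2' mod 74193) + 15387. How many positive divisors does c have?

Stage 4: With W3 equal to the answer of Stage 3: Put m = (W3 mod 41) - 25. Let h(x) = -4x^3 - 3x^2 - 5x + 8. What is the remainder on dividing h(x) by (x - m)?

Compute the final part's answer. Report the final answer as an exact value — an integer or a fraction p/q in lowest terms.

Stage 1: T(3) = 2*(30) + 3*(-18) - 3*(-42) = 132; iterating: T(3)=132, T(4)=408, T(5)=1122, T(6)=3072, T(7)=8286, T(8)=22422, T(9)=60486, T(10)=163380, T(11)=440952, T(12)=1190586, T(13)=3213888, T(14)=8676678, T(15)=23423262, T(16)=63234894; answer 63234894
Stage 2: W1 = 63234894; d = 8; total draws C(14,5) = 2002; favorable C(8,5) = 56; P = 4/143; answer 4/143
Stage 3: W2 = 4/143; threaded value p + q = 147; c = 15534; 15534 = 2 * 3^2 * 863; number of divisors = (1+1) * (2+1) * (1+1) = 12; answer 12
Stage 4: W3 = 12; m = -13; remainder = value at the root: -4*(-13)^3 - 3*(-13)^2 - 5*(-13)^1 + 8 = (8788) + (-507) + (65) + (8) = 8354; answer 8354

8354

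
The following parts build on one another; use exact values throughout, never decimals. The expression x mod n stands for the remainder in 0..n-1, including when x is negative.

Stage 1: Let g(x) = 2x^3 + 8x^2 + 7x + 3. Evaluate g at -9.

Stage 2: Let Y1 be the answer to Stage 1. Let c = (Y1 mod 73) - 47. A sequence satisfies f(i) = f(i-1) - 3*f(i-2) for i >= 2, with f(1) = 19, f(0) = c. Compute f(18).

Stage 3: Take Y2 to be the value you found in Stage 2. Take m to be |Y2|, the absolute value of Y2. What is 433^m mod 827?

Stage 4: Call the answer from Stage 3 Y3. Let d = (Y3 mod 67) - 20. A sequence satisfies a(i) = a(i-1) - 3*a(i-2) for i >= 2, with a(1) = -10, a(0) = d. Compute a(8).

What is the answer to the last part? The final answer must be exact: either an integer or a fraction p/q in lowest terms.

545

Stage 1: 2*(-9)^3 + 8*(-9)^2 + 7*(-9)^1 + 3 = (-1458) + (648) + (-63) + (3) = -870; answer -870
Stage 2: Y1 = -870; c = -41; f(2) = 1*(19) - 3*(-41) = 142; iterating: f(2)=142, f(3)=85, f(4)=-341, f(5)=-596, f(6)=427, f(7)=2215, f(8)=934, f(9)=-5711, f(10)=-8513, f(11)=8620, f(12)=34159, f(13)=8299, f(14)=-94178, f(15)=-119075, f(16)=163459, f(17)=520684, f(18)=30307; answer 30307
Stage 3: Y2 = 30307; m = 30307; squarings mod 827: 433^1=433, 433^2=587, 433^4=537, 433^8=573, 433^16=10, 433^32=100, 433^64=76, 433^128=814, 433^256=169, 433^512=443, 433^1024=250, 433^2048=475, 433^4096=681, 433^8192=641, 433^16384=689; 433^30307 = 433^1 * 433^2 * 433^32 * 433^64 * 433^512 * 433^1024 * 433^4096 * 433^8192 * 433^16384 = 350 (mod 827); answer 350
Stage 4: Y3 = 350; d = -5; a(2) = 1*(-10) - 3*(-5) = 5; iterating: a(2)=5, a(3)=35, a(4)=20, a(5)=-85, a(6)=-145, a(7)=110, a(8)=545; answer 545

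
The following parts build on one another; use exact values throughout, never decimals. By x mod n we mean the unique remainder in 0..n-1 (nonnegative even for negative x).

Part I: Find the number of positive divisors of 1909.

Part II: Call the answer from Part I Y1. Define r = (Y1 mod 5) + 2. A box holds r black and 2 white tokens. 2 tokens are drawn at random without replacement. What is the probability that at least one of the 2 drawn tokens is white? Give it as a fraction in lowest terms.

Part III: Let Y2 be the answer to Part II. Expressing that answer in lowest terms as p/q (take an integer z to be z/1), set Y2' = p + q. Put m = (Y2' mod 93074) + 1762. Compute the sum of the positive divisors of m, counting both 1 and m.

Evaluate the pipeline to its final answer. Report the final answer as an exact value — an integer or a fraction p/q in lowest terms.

Part I: 1909 = 23 * 83; number of divisors = (1+1) * (1+1) = 4; answer 4
Part II: Y1 = 4; r = 6; total draws C(8,2) = 28; complement C(6,2) = 15; favorable 28 - 15 = 13; P = 13/28; answer 13/28
Part III: Y2 = 13/28; threaded value p + q = 41; m = 1803; 1803 = 3 * 601; sigma = (1 + 3) * (1 + 601) = 4 * 602 = 2408; answer 2408

2408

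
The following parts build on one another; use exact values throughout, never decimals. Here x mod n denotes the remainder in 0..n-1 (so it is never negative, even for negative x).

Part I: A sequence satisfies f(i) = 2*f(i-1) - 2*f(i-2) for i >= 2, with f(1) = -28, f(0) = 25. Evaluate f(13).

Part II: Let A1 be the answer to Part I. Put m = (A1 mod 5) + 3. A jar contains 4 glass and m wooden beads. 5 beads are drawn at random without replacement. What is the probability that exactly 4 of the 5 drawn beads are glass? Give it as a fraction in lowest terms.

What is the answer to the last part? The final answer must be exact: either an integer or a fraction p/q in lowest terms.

Part I: f(2) = 2*(-28) - 2*(25) = -106; iterating: f(2)=-106, f(3)=-156, f(4)=-100, f(5)=112, f(6)=424, f(7)=624, f(8)=400, f(9)=-448, f(10)=-1696, f(11)=-2496, f(12)=-1600, f(13)=1792; answer 1792
Part II: A1 = 1792; m = 5; total draws C(9,5) = 126; favorable C(4,4)*C(5,1) = 5; P = 5/126; answer 5/126

5/126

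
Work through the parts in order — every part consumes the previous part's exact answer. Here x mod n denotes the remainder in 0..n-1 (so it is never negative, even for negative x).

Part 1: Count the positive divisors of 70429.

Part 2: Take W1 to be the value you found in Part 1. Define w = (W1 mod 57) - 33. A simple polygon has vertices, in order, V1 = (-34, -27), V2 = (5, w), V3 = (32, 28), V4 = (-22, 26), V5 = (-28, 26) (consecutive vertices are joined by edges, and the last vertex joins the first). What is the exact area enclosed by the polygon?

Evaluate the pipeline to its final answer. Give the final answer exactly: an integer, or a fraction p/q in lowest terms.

Part 1: 70429 is prime, so its only divisors are 1 and 70429; count = 2; answer 2
Part 2: W1 = 2; w = -31; cross terms: (-34*-31 - 5*-27)=1189, (5*28 - 32*-31)=1132, (32*26 - -22*28)=1448, (-22*26 - -28*26)=156, (-28*-27 - -34*26)=1640; twice the area = |5565| = 5565; area = 5565/2; answer 5565/2

5565/2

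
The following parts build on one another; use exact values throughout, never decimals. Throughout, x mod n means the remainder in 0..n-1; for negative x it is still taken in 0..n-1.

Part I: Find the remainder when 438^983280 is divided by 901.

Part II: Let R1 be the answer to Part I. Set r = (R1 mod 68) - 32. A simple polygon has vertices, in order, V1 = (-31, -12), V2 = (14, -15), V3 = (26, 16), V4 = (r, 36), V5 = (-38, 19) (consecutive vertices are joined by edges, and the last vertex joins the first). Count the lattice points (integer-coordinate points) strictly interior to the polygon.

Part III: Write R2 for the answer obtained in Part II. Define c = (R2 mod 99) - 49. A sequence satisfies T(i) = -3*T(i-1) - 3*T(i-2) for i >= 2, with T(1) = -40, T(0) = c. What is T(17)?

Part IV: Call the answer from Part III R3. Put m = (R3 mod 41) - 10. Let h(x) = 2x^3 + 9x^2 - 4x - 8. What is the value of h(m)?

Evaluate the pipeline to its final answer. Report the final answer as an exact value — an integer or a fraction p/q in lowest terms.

Part I: squarings mod 901: 438^1=438, 438^2=832, 438^4=256, 438^8=664, 438^16=307, 438^32=545, 438^64=596, 438^128=222, 438^256=630, 438^512=460, 438^1024=766, 438^2048=205, 438^4096=579, 438^8192=69, 438^16384=256, 438^32768=664, 438^65536=307, 438^131072=545, 438^262144=596, 438^524288=222; 438^983280 = 438^16 * 438^32 * 438^64 * 438^128 * 438^65536 * 438^131072 * 438^262144 * 438^524288 = 596 (mod 901); answer 596
Part II: R1 = 596; r = 20; cross terms: (-31*-15 - 14*-12)=633, (14*16 - 26*-15)=614, (26*36 - 20*16)=616, (20*19 - -38*36)=1748, (-38*-12 - -31*19)=1045; twice the area = |4656| = 4656; area = 2328; boundary points = 3 + 1 + 2 + 1 + 1 = 8; strictly interior points = area - boundary/2 + 1 = 2325; answer 2325
Part III: R2 = 2325; c = -1; T(2) = -3*(-40) - 3*(-1) = 123; iterating: T(2)=123, T(3)=-249, T(4)=378, T(5)=-387, T(6)=27, T(7)=1080, T(8)=-3321, T(9)=6723, T(10)=-10206, T(11)=10449, T(12)=-729, T(13)=-29160, T(14)=89667, T(15)=-181521, T(16)=275562, T(17)=-282123; answer -282123
Part IV: R3 = -282123; m = 29; 2*(29)^3 + 9*(29)^2 - 4*(29)^1 - 8 = (48778) + (7569) + (-116) + (-8) = 56223; answer 56223

56223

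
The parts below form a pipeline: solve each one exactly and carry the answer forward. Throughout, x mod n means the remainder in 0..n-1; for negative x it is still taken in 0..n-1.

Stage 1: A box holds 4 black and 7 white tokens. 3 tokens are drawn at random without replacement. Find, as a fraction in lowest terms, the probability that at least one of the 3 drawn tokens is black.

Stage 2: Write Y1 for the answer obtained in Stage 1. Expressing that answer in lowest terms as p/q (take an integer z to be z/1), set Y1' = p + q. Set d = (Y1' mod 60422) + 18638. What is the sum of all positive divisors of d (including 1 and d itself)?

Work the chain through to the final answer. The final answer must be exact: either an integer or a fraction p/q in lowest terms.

21376

Stage 1: total draws C(11,3) = 165; complement C(7,3) = 35; favorable 165 - 35 = 130; P = 26/33; answer 26/33
Stage 2: Y1 = 26/33; threaded value p + q = 59; d = 18697; 18697 = 7 * 2671; sigma = (1 + 7) * (1 + 2671) = 8 * 2672 = 21376; answer 21376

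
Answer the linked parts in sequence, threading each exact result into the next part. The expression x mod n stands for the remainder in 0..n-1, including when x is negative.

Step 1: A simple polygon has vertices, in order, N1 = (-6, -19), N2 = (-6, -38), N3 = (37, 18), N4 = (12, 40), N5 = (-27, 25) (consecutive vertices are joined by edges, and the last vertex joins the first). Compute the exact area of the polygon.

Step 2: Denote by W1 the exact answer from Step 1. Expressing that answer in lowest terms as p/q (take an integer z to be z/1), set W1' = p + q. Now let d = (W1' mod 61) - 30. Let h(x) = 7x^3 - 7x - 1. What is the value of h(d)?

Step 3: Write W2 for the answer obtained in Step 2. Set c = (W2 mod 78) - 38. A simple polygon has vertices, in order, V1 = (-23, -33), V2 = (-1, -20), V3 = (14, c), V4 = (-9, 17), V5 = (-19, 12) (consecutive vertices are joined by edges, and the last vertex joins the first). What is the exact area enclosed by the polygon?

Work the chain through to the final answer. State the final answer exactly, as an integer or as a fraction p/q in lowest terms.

1847/2

Step 1: cross terms: (-6*-38 - -6*-19)=114, (-6*18 - 37*-38)=1298, (37*40 - 12*18)=1264, (12*25 - -27*40)=1380, (-27*-19 - -6*25)=663; twice the area = |4719| = 4719; area = 4719/2; answer 4719/2
Step 2: W1 = 4719/2; threaded value p + q = 4721; d = -6; 7*(-6)^3 - 7*(-6)^1 - 1 = (-1512) + (42) + (-1) = -1471; answer -1471
Step 3: W2 = -1471; c = -27; cross terms: (-23*-20 - -1*-33)=427, (-1*-27 - 14*-20)=307, (14*17 - -9*-27)=-5, (-9*12 - -19*17)=215, (-19*-33 - -23*12)=903; twice the area = |1847| = 1847; area = 1847/2; answer 1847/2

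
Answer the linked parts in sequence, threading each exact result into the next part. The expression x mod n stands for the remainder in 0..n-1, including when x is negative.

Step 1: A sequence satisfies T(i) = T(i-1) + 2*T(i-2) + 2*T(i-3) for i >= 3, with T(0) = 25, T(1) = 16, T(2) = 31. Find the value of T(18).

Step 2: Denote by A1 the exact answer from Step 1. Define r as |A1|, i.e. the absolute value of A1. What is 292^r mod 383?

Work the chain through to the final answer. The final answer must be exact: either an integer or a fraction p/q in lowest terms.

136

Step 1: T(3) = 1*(31) + 2*(16) + 2*(25) = 113; iterating: T(3)=113, T(4)=207, T(5)=495, T(6)=1135, T(7)=2539, T(8)=5799, T(9)=13147, T(10)=29823, T(11)=67715, T(12)=153655, T(13)=348731, T(14)=791471, T(15)=1796243, T(16)=4076647, T(17)=9252075, T(18)=20997855; answer 20997855
Step 2: A1 = 20997855; r = 20997855; squarings mod 383: 292^1=292, 292^2=238, 292^4=343, 292^8=68, 292^16=28, 292^32=18, 292^64=324, 292^128=34, 292^256=7, 292^512=49, 292^1024=103, 292^2048=268, 292^4096=203, 292^8192=228, 292^16384=279, 292^32768=92, 292^65536=38, 292^131072=295, 292^262144=84, 292^524288=162, 292^1048576=200, 292^2097152=168, 292^4194304=265, 292^8388608=136, 292^16777216=112; 292^20997855 = 292^1 * 292^2 * 292^4 * 292^8 * 292^16 * 292^64 * 292^128 * 292^512 * 292^1024 * 292^8192 * 292^16384 * 292^4194304 * 292^16777216 = 136 (mod 383); answer 136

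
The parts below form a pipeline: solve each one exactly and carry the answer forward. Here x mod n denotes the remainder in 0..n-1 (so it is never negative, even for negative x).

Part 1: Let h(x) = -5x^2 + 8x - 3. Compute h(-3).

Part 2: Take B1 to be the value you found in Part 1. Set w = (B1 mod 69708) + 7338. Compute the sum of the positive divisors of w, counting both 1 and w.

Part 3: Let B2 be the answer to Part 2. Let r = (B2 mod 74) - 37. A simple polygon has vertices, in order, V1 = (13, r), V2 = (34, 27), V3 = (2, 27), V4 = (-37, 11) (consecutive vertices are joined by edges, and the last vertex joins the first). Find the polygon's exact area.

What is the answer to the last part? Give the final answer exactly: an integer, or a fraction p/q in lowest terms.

940

Part 1: -5*(-3)^2 + 8*(-3)^1 - 3 = (-45) + (-24) + (-3) = -72; answer -72
Part 2: B1 = -72; w = 76974; 76974 = 2 * 3 * 12829; sigma = (1 + 2) * (1 + 3) * (1 + 12829) = 3 * 4 * 12830 = 153960; answer 153960
Part 3: B2 = 153960; r = 3; cross terms: (13*27 - 34*3)=249, (34*27 - 2*27)=864, (2*11 - -37*27)=1021, (-37*3 - 13*11)=-254; twice the area = |1880| = 1880; area = 940; answer 940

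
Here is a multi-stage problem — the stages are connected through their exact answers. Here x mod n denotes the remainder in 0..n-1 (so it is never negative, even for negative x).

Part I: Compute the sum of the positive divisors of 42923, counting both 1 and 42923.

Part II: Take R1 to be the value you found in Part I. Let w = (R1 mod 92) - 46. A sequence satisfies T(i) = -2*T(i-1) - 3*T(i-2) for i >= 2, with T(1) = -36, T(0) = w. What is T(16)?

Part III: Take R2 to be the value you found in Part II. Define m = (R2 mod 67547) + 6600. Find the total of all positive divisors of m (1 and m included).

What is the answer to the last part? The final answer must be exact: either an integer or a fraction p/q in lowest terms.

Part I: 42923 is prime, so its only divisors are 1 and 42923; sigma = 1 + 42923 = 42924; answer 42924
Part II: R1 = 42924; w = 6; T(2) = -2*(-36) - 3*(6) = 54; iterating: T(2)=54, T(3)=0, T(4)=-162, T(5)=324, T(6)=-162, T(7)=-648, T(8)=1782, T(9)=-1620, T(10)=-2106, T(11)=9072, T(12)=-11826, T(13)=-3564, T(14)=42606, T(15)=-74520, T(16)=21222; answer 21222
Part III: R2 = 21222; m = 27822; 27822 = 2 * 3 * 4637; sigma = (1 + 2) * (1 + 3) * (1 + 4637) = 3 * 4 * 4638 = 55656; answer 55656

55656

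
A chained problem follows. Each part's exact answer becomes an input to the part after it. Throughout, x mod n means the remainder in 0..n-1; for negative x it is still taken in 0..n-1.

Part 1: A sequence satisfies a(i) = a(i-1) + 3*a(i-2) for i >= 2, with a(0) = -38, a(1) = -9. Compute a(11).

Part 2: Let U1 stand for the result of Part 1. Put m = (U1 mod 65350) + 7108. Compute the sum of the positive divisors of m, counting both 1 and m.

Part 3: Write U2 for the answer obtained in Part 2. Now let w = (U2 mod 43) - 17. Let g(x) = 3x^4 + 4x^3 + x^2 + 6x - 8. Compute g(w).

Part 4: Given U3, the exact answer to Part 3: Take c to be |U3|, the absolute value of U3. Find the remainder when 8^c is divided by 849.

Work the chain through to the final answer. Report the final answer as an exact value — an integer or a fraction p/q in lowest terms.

487

Part 1: a(2) = 1*(-9) + 3*(-38) = -123; iterating: a(2)=-123, a(3)=-150, a(4)=-519, a(5)=-969, a(6)=-2526, a(7)=-5433, a(8)=-13011, a(9)=-29310, a(10)=-68343, a(11)=-156273; answer -156273
Part 2: U1 = -156273; m = 46885; 46885 = 5 * 9377; sigma = (1 + 5) * (1 + 9377) = 6 * 9378 = 56268; answer 56268
Part 3: U2 = 56268; w = 7; 3*(7)^4 + 4*(7)^3 + 1*(7)^2 + 6*(7)^1 - 8 = (7203) + (1372) + (49) + (42) + (-8) = 8658; answer 8658
Part 4: U3 = 8658; c = 8658; squarings mod 849: 8^1=8, 8^2=64, 8^4=700, 8^8=127, 8^16=847, 8^32=4, 8^64=16, 8^128=256, 8^256=163, 8^512=250, 8^1024=523, 8^2048=151, 8^4096=727, 8^8192=451; 8^8658 = 8^2 * 8^16 * 8^64 * 8^128 * 8^256 * 8^8192 = 487 (mod 849); answer 487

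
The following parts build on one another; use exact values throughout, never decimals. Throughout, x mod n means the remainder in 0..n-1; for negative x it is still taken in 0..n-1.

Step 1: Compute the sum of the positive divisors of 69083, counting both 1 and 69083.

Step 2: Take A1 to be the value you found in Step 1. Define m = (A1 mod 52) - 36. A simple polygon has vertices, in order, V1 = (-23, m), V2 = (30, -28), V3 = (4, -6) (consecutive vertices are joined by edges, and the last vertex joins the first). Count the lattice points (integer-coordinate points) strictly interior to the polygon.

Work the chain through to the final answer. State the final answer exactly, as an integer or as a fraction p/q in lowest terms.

166

Step 1: 69083 = 7 * 71 * 139; sigma = (1 + 7) * (1 + 71) * (1 + 139) = 8 * 72 * 140 = 80640; answer 80640
Step 2: A1 = 80640; m = 4; cross terms: (-23*-28 - 30*4)=524, (30*-6 - 4*-28)=-68, (4*4 - -23*-6)=-122; twice the area = |334| = 334; area = 167; boundary points = 1 + 2 + 1 = 4; strictly interior points = area - boundary/2 + 1 = 166; answer 166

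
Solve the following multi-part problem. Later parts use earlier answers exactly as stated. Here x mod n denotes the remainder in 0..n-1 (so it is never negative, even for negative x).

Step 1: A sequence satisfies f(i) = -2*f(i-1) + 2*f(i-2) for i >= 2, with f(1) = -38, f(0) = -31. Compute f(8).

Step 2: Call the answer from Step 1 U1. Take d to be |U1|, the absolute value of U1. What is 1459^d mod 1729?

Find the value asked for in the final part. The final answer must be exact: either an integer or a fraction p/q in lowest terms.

Step 1: f(2) = -2*(-38) + 2*(-31) = 14; iterating: f(2)=14, f(3)=-104, f(4)=236, f(5)=-680, f(6)=1832, f(7)=-5024, f(8)=13712; answer 13712
Step 2: U1 = 13712; d = 13712; squarings mod 1729: 1459^1=1459, 1459^2=282, 1459^4=1719, 1459^8=100, 1459^16=1355, 1459^32=1556, 1459^64=536, 1459^128=282, 1459^256=1719, 1459^512=100, 1459^1024=1355, 1459^2048=1556, 1459^4096=536, 1459^8192=282; 1459^13712 = 1459^16 * 1459^128 * 1459^256 * 1459^1024 * 1459^4096 * 1459^8192 = 1556 (mod 1729); answer 1556

1556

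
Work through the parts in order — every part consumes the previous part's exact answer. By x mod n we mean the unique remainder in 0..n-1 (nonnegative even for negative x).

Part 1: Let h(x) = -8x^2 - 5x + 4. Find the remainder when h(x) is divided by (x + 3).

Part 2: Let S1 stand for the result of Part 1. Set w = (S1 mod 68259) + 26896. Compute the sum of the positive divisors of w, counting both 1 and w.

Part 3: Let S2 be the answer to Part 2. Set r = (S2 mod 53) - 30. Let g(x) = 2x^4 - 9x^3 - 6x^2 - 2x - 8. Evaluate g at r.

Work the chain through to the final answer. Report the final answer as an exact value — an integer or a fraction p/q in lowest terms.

76

Part 1: remainder = value at the root: -8*(-3)^2 - 5*(-3)^1 + 4 = (-72) + (15) + (4) = -53; answer -53
Part 2: S1 = -53; w = 95102; 95102 = 2 * 7 * 6793; sigma = (1 + 2) * (1 + 7) * (1 + 6793) = 3 * 8 * 6794 = 163056; answer 163056
Part 3: S2 = 163056; r = -2; 2*(-2)^4 - 9*(-2)^3 - 6*(-2)^2 - 2*(-2)^1 - 8 = (32) + (72) + (-24) + (4) + (-8) = 76; answer 76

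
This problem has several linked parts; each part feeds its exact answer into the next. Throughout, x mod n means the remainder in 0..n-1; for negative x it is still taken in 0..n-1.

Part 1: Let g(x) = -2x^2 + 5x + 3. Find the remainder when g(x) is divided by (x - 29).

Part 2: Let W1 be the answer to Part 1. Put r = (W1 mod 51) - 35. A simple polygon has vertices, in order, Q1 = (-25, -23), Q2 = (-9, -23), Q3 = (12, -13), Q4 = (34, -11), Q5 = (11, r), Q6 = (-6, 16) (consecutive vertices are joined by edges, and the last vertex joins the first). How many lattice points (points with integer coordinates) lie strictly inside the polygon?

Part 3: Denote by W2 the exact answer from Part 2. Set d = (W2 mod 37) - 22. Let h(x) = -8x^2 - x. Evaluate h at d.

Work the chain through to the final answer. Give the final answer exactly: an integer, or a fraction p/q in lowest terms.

-75

Part 1: remainder = value at the root: -2*(29)^2 + 5*(29)^1 + 3 = (-1682) + (145) + (3) = -1534; answer -1534
Part 2: W1 = -1534; r = 12; cross terms: (-25*-23 - -9*-23)=368, (-9*-13 - 12*-23)=393, (12*-11 - 34*-13)=310, (34*12 - 11*-11)=529, (11*16 - -6*12)=248, (-6*-23 - -25*16)=538; twice the area = |2386| = 2386; area = 1193; boundary points = 16 + 1 + 2 + 23 + 1 + 1 = 44; strictly interior points = area - boundary/2 + 1 = 1172; answer 1172
Part 3: W2 = 1172; d = 3; -8*(3)^2 - 1*(3)^1 = (-72) + (-3) = -75; answer -75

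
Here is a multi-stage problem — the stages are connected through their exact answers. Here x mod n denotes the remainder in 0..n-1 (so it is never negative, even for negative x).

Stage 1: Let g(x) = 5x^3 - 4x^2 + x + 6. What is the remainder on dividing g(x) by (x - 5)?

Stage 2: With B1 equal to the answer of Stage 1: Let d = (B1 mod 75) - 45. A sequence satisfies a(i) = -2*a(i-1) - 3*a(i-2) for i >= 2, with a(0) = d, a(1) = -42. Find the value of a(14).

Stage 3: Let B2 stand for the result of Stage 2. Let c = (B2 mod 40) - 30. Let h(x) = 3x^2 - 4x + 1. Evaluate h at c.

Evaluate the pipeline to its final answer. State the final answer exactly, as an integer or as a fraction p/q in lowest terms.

Stage 1: remainder = value at the root: 5*(5)^3 - 4*(5)^2 + 1*(5)^1 + 6 = (625) + (-100) + (5) + (6) = 536; answer 536
Stage 2: B1 = 536; d = -34; a(2) = -2*(-42) - 3*(-34) = 186; iterating: a(2)=186, a(3)=-246, a(4)=-66, a(5)=870, a(6)=-1542, a(7)=474, a(8)=3678, a(9)=-8778, a(10)=6522, a(11)=13290, a(12)=-46146, a(13)=52422, a(14)=33594; answer 33594
Stage 3: B2 = 33594; c = 4; 3*(4)^2 - 4*(4)^1 + 1 = (48) + (-16) + (1) = 33; answer 33

33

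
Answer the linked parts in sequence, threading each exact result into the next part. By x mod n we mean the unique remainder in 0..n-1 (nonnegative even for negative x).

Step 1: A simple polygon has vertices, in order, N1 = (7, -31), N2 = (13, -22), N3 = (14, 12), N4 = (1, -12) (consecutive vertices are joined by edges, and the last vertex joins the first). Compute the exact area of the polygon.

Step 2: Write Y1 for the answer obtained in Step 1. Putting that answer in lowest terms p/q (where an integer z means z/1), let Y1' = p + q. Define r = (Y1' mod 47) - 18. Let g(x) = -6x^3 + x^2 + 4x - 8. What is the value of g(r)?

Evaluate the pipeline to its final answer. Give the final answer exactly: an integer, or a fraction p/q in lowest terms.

1300

Step 1: cross terms: (7*-22 - 13*-31)=249, (13*12 - 14*-22)=464, (14*-12 - 1*12)=-180, (1*-31 - 7*-12)=53; twice the area = |586| = 586; area = 293; answer 293
Step 2: Y1 = 293; threaded value p + q = 294; r = -6; -6*(-6)^3 + 1*(-6)^2 + 4*(-6)^1 - 8 = (1296) + (36) + (-24) + (-8) = 1300; answer 1300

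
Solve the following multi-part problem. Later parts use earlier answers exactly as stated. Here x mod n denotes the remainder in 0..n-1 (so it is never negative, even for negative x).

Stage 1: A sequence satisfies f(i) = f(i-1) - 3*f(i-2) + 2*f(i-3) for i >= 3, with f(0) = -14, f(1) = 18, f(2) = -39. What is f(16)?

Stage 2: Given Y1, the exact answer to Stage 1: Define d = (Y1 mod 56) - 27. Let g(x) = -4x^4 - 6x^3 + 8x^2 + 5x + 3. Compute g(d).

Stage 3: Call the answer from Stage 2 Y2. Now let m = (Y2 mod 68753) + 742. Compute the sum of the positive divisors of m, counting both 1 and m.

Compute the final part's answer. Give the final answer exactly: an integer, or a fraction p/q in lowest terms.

Stage 1: f(3) = 1*(-39) - 3*(18) + 2*(-14) = -121; iterating: f(3)=-121, f(4)=32, f(5)=317, f(6)=-21, f(7)=-908, f(8)=-211, f(9)=2471, f(10)=1288, f(11)=-6547, f(12)=-5469, f(13)=16748, f(14)=20061, f(15)=-41121, f(16)=-67808; answer -67808
Stage 2: Y1 = -67808; d = -19; -4*(-19)^4 - 6*(-19)^3 + 8*(-19)^2 + 5*(-19)^1 + 3 = (-521284) + (41154) + (2888) + (-95) + (3) = -477334; answer -477334
Stage 3: Y2 = -477334; m = 4679; 4679 is prime, so its only divisors are 1 and 4679; sigma = 1 + 4679 = 4680; answer 4680

4680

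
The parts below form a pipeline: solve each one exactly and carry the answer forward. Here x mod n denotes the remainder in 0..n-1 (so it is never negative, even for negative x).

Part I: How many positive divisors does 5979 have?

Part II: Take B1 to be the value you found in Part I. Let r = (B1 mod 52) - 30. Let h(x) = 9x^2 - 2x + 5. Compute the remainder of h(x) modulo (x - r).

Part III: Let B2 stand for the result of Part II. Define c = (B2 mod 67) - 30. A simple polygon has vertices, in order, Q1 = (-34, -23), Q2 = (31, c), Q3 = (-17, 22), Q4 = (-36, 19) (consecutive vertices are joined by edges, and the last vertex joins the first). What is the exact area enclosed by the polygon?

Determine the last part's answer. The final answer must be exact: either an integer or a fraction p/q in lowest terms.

1550

Part I: 5979 = 3 * 1993; number of divisors = (1+1) * (1+1) = 4; answer 4
Part II: B1 = 4; r = -26; remainder = value at the root: 9*(-26)^2 - 2*(-26)^1 + 5 = (6084) + (52) + (5) = 6141; answer 6141
Part III: B2 = 6141; c = 14; cross terms: (-34*14 - 31*-23)=237, (31*22 - -17*14)=920, (-17*19 - -36*22)=469, (-36*-23 - -34*19)=1474; twice the area = |3100| = 3100; area = 1550; answer 1550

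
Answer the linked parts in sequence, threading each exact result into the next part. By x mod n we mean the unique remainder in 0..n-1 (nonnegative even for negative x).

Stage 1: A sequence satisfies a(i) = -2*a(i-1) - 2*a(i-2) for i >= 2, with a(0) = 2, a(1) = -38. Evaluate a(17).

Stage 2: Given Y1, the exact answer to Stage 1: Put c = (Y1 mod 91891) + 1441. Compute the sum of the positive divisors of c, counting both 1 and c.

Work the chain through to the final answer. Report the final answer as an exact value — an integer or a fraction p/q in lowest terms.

Stage 1: a(2) = -2*(-38) - 2*(2) = 72; iterating: a(2)=72, a(3)=-68, a(4)=-8, a(5)=152, a(6)=-288, a(7)=272, a(8)=32, a(9)=-608, a(10)=1152, a(11)=-1088, a(12)=-128, a(13)=2432, a(14)=-4608, a(15)=4352, a(16)=512, a(17)=-9728; answer -9728
Stage 2: Y1 = -9728; c = 83604; 83604 = 2^2 * 3 * 6967; sigma = (1 + 2 + 4) * (1 + 3) * (1 + 6967) = 7 * 4 * 6968 = 195104; answer 195104

195104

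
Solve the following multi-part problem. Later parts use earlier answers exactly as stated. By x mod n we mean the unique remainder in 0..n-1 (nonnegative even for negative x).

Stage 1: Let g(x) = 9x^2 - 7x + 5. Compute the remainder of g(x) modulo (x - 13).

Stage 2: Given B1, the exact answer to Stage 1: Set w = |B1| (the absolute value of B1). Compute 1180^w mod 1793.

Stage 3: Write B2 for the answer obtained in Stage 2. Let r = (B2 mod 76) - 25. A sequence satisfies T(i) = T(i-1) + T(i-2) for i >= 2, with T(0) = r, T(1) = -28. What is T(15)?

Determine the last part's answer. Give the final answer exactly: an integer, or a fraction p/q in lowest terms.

Stage 1: remainder = value at the root: 9*(13)^2 - 7*(13)^1 + 5 = (1521) + (-91) + (5) = 1435; answer 1435
Stage 2: B1 = 1435; w = 1435; squarings mod 1793: 1180^1=1180, 1180^2=1032, 1180^4=1775, 1180^8=324, 1180^16=982, 1180^32=1483, 1180^64=1071, 1180^128=1314, 1180^256=1730, 1180^512=383, 1180^1024=1456; 1180^1435 = 1180^1 * 1180^2 * 1180^8 * 1180^16 * 1180^128 * 1180^256 * 1180^1024 = 749 (mod 1793); answer 749
Stage 3: B2 = 749; r = 40; T(2) = 1*(-28) + 1*(40) = 12; iterating: T(2)=12, T(3)=-16, T(4)=-4, T(5)=-20, T(6)=-24, T(7)=-44, T(8)=-68, T(9)=-112, T(10)=-180, T(11)=-292, T(12)=-472, T(13)=-764, T(14)=-1236, T(15)=-2000; answer -2000

-2000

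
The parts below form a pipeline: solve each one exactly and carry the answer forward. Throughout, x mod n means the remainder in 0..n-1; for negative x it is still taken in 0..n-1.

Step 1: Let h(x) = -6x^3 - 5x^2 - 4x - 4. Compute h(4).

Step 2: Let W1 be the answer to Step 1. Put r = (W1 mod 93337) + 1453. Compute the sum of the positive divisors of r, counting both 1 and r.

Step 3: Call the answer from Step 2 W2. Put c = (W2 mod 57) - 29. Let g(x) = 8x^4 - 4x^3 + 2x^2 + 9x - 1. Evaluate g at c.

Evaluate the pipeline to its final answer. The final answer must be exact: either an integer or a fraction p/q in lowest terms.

Step 1: -6*(4)^3 - 5*(4)^2 - 4*(4)^1 - 4 = (-384) + (-80) + (-16) + (-4) = -484; answer -484
Step 2: W1 = -484; r = 94306; 94306 = 2 * 61 * 773; sigma = (1 + 2) * (1 + 61) * (1 + 773) = 3 * 62 * 774 = 143964; answer 143964
Step 3: W2 = 143964; c = 10; 8*(10)^4 - 4*(10)^3 + 2*(10)^2 + 9*(10)^1 - 1 = (80000) + (-4000) + (200) + (90) + (-1) = 76289; answer 76289

76289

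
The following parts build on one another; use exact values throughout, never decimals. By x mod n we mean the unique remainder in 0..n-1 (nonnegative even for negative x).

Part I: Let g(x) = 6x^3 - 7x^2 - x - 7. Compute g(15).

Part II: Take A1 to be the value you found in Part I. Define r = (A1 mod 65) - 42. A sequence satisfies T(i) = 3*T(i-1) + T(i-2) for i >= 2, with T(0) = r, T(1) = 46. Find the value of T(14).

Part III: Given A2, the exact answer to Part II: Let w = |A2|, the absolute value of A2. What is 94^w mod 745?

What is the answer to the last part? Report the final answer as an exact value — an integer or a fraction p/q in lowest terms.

209

Part I: 6*(15)^3 - 7*(15)^2 - 1*(15)^1 - 7 = (20250) + (-1575) + (-15) + (-7) = 18653; answer 18653
Part II: A1 = 18653; r = 21; T(2) = 3*(46) + 1*(21) = 159; iterating: T(2)=159, T(3)=523, T(4)=1728, T(5)=5707, T(6)=18849, T(7)=62254, T(8)=205611, T(9)=679087, T(10)=2242872, T(11)=7407703, T(12)=24465981, T(13)=80805646, T(14)=266882919; answer 266882919
Part III: A2 = 266882919; w = 266882919; squarings mod 745: 94^1=94, 94^2=641, 94^4=386, 94^8=741, 94^16=16, 94^32=256, 94^64=721, 94^128=576, 94^256=251, 94^512=421, 94^1024=676, 94^2048=291, 94^4096=496, 94^8192=166, 94^16384=736, 94^32768=81, 94^65536=601, 94^131072=621, 94^262144=476, 94^524288=96, 94^1048576=276, 94^2097152=186, 94^4194304=326, 94^8388608=486, 94^16777216=31, 94^33554432=216, 94^67108864=466, 94^134217728=361; 94^266882919 = 94^1 * 94^2 * 94^4 * 94^32 * 94^64 * 94^256 * 94^512 * 94^1024 * 94^2048 * 94^16384 * 94^524288 * 94^2097152 * 94^4194304 * 94^8388608 * 94^16777216 * 94^33554432 * 94^67108864 * 94^134217728 = 209 (mod 745); answer 209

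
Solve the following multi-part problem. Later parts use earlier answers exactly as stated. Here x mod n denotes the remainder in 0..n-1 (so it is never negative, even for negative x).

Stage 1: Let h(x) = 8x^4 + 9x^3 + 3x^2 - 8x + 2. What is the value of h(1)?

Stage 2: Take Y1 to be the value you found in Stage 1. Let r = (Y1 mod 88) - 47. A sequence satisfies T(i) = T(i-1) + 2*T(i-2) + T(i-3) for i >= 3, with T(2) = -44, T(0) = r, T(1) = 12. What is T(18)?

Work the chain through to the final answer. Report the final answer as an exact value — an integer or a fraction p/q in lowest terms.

-5721017

Stage 1: 8*(1)^4 + 9*(1)^3 + 3*(1)^2 - 8*(1)^1 + 2 = (8) + (9) + (3) + (-8) + (2) = 14; answer 14
Stage 2: Y1 = 14; r = -33; T(3) = 1*(-44) + 2*(12) + 1*(-33) = -53; iterating: T(3)=-53, T(4)=-129, T(5)=-279, T(6)=-590, T(7)=-1277, T(8)=-2736, T(9)=-5880, T(10)=-12629, T(11)=-27125, T(12)=-58263, T(13)=-125142, T(14)=-268793, T(15)=-577340, T(16)=-1240068, T(17)=-2663541, T(18)=-5721017; answer -5721017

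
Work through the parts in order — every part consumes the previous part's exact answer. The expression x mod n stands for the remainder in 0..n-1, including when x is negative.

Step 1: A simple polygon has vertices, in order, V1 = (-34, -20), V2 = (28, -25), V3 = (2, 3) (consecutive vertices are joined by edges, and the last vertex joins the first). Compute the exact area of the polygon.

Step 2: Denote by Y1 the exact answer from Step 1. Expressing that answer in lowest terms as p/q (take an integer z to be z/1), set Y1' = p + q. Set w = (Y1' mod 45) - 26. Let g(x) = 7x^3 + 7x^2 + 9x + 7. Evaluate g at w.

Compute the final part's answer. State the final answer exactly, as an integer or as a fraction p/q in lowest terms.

Step 1: cross terms: (-34*-25 - 28*-20)=1410, (28*3 - 2*-25)=134, (2*-20 - -34*3)=62; twice the area = |1606| = 1606; area = 803; answer 803
Step 2: Y1 = 803; threaded value p + q = 804; w = 13; 7*(13)^3 + 7*(13)^2 + 9*(13)^1 + 7 = (15379) + (1183) + (117) + (7) = 16686; answer 16686

16686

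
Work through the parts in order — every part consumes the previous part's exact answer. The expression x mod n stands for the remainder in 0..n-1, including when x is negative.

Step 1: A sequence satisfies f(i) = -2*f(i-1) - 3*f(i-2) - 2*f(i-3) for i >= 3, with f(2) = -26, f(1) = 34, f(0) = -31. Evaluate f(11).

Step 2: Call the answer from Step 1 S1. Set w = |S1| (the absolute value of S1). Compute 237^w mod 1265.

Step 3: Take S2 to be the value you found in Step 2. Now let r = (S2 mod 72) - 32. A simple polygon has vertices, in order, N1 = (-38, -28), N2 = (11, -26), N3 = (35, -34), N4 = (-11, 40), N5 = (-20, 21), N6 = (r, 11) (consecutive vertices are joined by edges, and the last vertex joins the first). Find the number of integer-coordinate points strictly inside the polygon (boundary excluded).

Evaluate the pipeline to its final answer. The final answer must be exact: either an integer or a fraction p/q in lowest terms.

Step 1: f(3) = -2*(-26) - 3*(34) - 2*(-31) = 12; iterating: f(3)=12, f(4)=-14, f(5)=44, f(6)=-70, f(7)=36, f(8)=50, f(9)=-68, f(10)=-86, f(11)=276; answer 276
Step 2: S1 = 276; w = 276; squarings mod 1265: 237^1=237, 237^2=509, 237^4=1021, 237^8=81, 237^16=236, 237^32=36, 237^64=31, 237^128=961, 237^256=71; 237^276 = 237^4 * 237^16 * 237^256 = 16 (mod 1265); answer 16
Step 3: S2 = 16; r = -16; cross terms: (-38*-26 - 11*-28)=1296, (11*-34 - 35*-26)=536, (35*40 - -11*-34)=1026, (-11*21 - -20*40)=569, (-20*11 - -16*21)=116, (-16*-28 - -38*11)=866; twice the area = |4409| = 4409; area = 4409/2; boundary points = 1 + 8 + 2 + 1 + 2 + 1 = 15; strictly interior points = area - boundary/2 + 1 = 2198; answer 2198

2198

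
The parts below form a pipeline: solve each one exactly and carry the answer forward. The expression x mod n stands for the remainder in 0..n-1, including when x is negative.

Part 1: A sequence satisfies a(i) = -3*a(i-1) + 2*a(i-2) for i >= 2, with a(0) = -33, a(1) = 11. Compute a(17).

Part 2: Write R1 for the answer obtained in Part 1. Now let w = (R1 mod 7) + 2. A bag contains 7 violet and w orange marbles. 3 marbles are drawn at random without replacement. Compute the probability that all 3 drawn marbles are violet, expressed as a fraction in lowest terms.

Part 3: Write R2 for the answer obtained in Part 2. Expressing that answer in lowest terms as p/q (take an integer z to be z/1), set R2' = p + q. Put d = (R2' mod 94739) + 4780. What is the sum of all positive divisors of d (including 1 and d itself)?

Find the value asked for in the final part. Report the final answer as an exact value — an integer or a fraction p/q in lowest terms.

10164

Part 1: a(2) = -3*(11) + 2*(-33) = -99; iterating: a(2)=-99, a(3)=319, a(4)=-1155, a(5)=4103, a(6)=-14619, a(7)=52063, a(8)=-185427, a(9)=660407, a(10)=-2352075, a(11)=8377039, a(12)=-29835267, a(13)=106259879, a(14)=-378450171, a(15)=1347870271, a(16)=-4800511155, a(17)=17097274007; answer 17097274007
Part 2: R1 = 17097274007; w = 4; total draws C(11,3) = 165; favorable C(7,3) = 35; P = 7/33; answer 7/33
Part 3: R2 = 7/33; threaded value p + q = 40; d = 4820; 4820 = 2^2 * 5 * 241; sigma = (1 + 2 + 4) * (1 + 5) * (1 + 241) = 7 * 6 * 242 = 10164; answer 10164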